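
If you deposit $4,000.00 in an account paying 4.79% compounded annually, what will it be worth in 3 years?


Formula: FV = P * (1 + r)^n
Substituting: FV = $4,000.00 * (1 + 0.0479)^3
Growth factor: (1.0479)^3 = 1.150693
FV = $4,000.00 * 1.150693 = $4,602.77

$4,602.77


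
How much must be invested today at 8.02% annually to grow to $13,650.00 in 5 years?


Formula: PV = FV / (1 + r)^n
Substituting: PV = $13,650.00 / (1 + 0.0802)^5
Discount factor: (1.0802)^5 = 1.470689
PV = $13,650.00 / 1.470689 = $9,281.36

$9,281.36


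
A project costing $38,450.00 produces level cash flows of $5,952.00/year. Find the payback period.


Formula: Payback = investment / annual cash flow
Substituting: Payback = $38,450.00 / $5,952.00
Payback = 6.46 years

6.46 years


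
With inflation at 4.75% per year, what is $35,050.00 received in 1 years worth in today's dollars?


Formula: Real value = nominal / (1 + inflation)^years
Price level: (1 + 0.0475)^1 = 1.0475
Real value = $35,050.00 / 1.0475 = $33,460.62

$33,460.62


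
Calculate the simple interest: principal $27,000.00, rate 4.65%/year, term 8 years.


Formula: I = P * r * t
Substituting: I = $27,000.00 * 0.0465 * 8
Step: I = $27,000.00 * 0.372
I = $10,044.00

$10,044.00


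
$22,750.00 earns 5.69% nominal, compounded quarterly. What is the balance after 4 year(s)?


Formula: FV = P * (1 + r/m)^(m*t)
Period rate: r/m = 0.0569 / 4 = 0.014225
Total periods: m*t = 4 * 4 = 16
Growth factor: (1 + 0.014225)^16 = 1.253571
FV = $22,750.00 * 1.253571 = $28,518.74

$28,518.74


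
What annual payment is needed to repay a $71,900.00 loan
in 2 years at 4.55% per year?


Formula: PMT = PV * r / (1 - (1+r)^(-n))
Denominator: 1 - (1 + 0.0455)^(-2) = 0.085146
Numerator: $71,900.00 * 0.0455 = 3271.45
PMT = 3271.45 / 0.085146 = $38,421.78

$38,421.78


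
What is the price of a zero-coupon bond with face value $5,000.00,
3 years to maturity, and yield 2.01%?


Formula: Price = FV / (1 + r)^n
Substituting: Price = $5,000.00 / (1 + 0.0201)^3
Discount factor: (1.0201)^3 = 1.06152
Price = $5,000.00 / 1.06152 = $4,710.23

$4,710.23


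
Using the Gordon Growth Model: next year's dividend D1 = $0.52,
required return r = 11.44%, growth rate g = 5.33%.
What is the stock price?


Formula: P = D1 / (r - g)
Spread: r - g = 0.1144 - 0.0533 = 0.0611
Substituting: P = $0.52 / 0.0611
P = $8.51

$8.51


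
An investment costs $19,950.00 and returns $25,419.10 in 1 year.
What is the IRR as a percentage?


Formula: IRR = C1/C0 - 1
Substituting: IRR = $25,419.10 / $19,950.00 - 1
Ratio: 1.27414 - 1 = 0.27414
IRR = 27.414%

27.414%


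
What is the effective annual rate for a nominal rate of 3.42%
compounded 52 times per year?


Formula: EAR = (1 + r/m)^m - 1
Period rate: r/m = 0.0342 / 52 = 0.000658
Compounding: (1 + 0.000658)^52 = 1.03478
EAR = 1.03478 - 1 = 0.03478

0.03478


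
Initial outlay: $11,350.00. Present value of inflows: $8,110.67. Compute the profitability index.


Formula: PI = PV(cash flows) / initial investment
Substituting: PI = $8,110.67 / $11,350.00
PI = 0.7146

0.7146


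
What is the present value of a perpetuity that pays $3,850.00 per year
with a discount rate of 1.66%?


Formula: PV = C / r
Substituting: PV = $3,850.00 / 0.0166
PV = $231,927.71

$231,927.71


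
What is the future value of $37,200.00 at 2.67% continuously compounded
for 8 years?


Formula: FV = P * e^(r*t)
Exponent: r*t = 0.0267 * 8 = 0.2136
e^(0.2136) = 1.238127
FV = $37,200.00 * 1.238127 = $46,058.34

$46,058.34


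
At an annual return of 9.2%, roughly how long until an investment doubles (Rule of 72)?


Formula: Years ≈ 72 / r
Substituting: Years ≈ 72 / 9.2
Years ≈ 7.8

7.8 years


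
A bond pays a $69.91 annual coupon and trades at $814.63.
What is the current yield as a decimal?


Formula: Current yield = annual coupon / price
Substituting: CY = $69.91 / $814.63
CY = 0.085818

0.085818


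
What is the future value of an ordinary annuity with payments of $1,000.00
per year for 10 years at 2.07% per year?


Formula: FV = PMT * ((1+r)^n - 1) / r
Growth factor: (1 + 0.0207)^10 = 1.227386
Numerator: 1.227386 - 1 = 0.227386
FV = $1,000.00 * 0.227386 / 0.0207 = $10,984.83

$10,984.83


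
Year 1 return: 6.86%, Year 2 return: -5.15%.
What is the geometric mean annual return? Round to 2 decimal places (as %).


Formula: Geometric mean = ((1+r1)*(1+r2))^(1/2) - 1
Product: (1 + 0.0686) * (1 + -0.0515) = 1.0686 * 0.9485 = 1.013567
Square root: 1.013567^0.5 = 1.006761
Geometric mean = 1.006761 - 1 = 0.006761
As percentage: 0.68%

0.68%


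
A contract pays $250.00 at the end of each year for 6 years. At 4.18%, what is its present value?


Formula: PV = PMT * (1 - (1+r)^(-n)) / r
Discount factor: (1 + 0.0418)^(-6) = 0.782157
Bracket: 1 - 0.782157 = 0.217843
PV = $250.00 * 0.217843 / 0.0418 = $1,302.89

$1,302.89


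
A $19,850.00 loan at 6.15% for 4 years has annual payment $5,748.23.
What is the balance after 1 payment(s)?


Formula: Balance = PV*(1+r)^k - PMT*((1+r)^k - 1)/r
Growth: (1 + 0.0615)^1 = 1.0615
Accumulated factor: ((1+r)^k - 1)/r = 1.0
Balance = $19,850.00 * 1.0615 - $5,748.23 * 1.0
Balance = $15,322.55

$15,322.55


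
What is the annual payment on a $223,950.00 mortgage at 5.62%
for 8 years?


Formula: PMT = PV * r / (1 - (1+r)^(-n))
Denominator: 1 - (1 + 0.0562)^(-8) = 0.3543
Numerator: $223,950.00 * 0.0562 = 12585.99
PMT = 12585.99 / 0.3543 = $35,523.53

$35,523.53


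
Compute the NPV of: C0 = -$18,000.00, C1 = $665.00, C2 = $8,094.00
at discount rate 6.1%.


Formula: NPV = C0 + C1/(1+r) + C2/(1+r)^2
Discount C1: $665.00 / (1 + 0.061) = $626.77
Discount C2: $8,094.00 / (1 + 0.061)^2 = $7,190.06
NPV = -$18,000.00 + $626.77 + $7,190.06 = -$10,183.17

-$10,183.17


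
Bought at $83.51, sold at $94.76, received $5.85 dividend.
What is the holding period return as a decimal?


Formula: HPR = (P1 - P0 + D) / P0
Gain: $94.76 - $83.51 + $5.85 = $17.10
HPR = $17.10 / $83.51 = 0.2048

0.2048


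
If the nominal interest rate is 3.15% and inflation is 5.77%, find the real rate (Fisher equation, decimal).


Formula: (1 + r_real) = (1 + r_nom) / (1 + inflation)
Substituting: (1 + r_real) = 1.0315 / 1.0577
(1 + r_real) = 0.975229
r_real = 0.975229 - 1 = -0.024771

-0.024771


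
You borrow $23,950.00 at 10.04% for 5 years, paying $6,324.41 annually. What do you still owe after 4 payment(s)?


Formula: Balance = PV*(1+r)^k - PMT*((1+r)^k - 1)/r
Growth: (1 + 0.1004)^4 = 1.466231
Accumulated factor: ((1+r)^k - 1)/r = 4.643733
Balance = $23,950.00 * 1.466231 - $6,324.41 * 4.643733
Balance = $5,747.36

$5,747.36


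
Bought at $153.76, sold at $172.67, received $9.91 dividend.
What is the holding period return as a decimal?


Formula: HPR = (P1 - P0 + D) / P0
Gain: $172.67 - $153.76 + $9.91 = $28.82
HPR = $28.82 / $153.76 = 0.1874

0.1874


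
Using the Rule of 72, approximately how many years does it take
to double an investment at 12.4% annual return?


Formula: Years ≈ 72 / r
Substituting: Years ≈ 72 / 12.4
Years ≈ 5.8

5.8 years


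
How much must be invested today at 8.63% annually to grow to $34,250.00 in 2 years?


Formula: PV = FV / (1 + r)^n
Substituting: PV = $34,250.00 / (1 + 0.0863)^2
Discount factor: (1.0863)^2 = 1.180048
PV = $34,250.00 / 1.180048 = $29,024.25

$29,024.25


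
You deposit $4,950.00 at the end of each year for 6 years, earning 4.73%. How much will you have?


Formula: FV = PMT * ((1+r)^n - 1) / r
Growth factor: (1 + 0.0473)^6 = 1.319552
Numerator: 1.319552 - 1 = 0.319552
FV = $4,950.00 * 0.319552 / 0.0473 = $33,441.52

$33,441.52


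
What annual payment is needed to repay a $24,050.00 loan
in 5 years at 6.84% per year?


Formula: PMT = PV * r / (1 - (1+r)^(-n))
Denominator: 1 - (1 + 0.0684)^(-5) = 0.281659
Numerator: $24,050.00 * 0.0684 = 1645.02
PMT = 1645.02 / 0.281659 = $5,840.46

$5,840.46


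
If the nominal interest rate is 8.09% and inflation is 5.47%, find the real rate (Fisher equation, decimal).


Formula: (1 + r_real) = (1 + r_nom) / (1 + inflation)
Substituting: (1 + r_real) = 1.0809 / 1.0547
(1 + r_real) = 1.024841
r_real = 1.024841 - 1 = 0.024841

0.024841


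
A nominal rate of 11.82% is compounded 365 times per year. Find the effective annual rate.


Formula: EAR = (1 + r/m)^m - 1
Period rate: r/m = 0.1182 / 365 = 0.000324
Compounding: (1 + 0.000324)^365 = 1.125448
EAR = 1.125448 - 1 = 0.125448

0.125448


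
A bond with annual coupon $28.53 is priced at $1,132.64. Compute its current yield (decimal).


Formula: Current yield = annual coupon / price
Substituting: CY = $28.53 / $1,132.64
CY = 0.025189

0.025189


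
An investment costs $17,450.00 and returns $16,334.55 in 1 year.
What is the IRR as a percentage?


Formula: IRR = C1/C0 - 1
Substituting: IRR = $16,334.55 / $17,450.00 - 1
Ratio: 0.936077 - 1 = -0.063923
IRR = -6.3923%

-6.3923%


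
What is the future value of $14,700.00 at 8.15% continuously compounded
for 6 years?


Formula: FV = P * e^(r*t)
Exponent: r*t = 0.0815 * 6 = 0.489
e^(0.489) = 1.630685
FV = $14,700.00 * 1.630685 = $23,971.07

$23,971.07


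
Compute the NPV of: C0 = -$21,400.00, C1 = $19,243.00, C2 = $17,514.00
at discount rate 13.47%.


Formula: NPV = C0 + C1/(1+r) + C2/(1+r)^2
Discount C1: $19,243.00 / (1 + 0.1347) = $16,958.67
Discount C2: $17,514.00 / (1 + 0.1347)^2 = $13,602.64
NPV = -$21,400.00 + $16,958.67 + $13,602.64 = $9,161.31

$9,161.31


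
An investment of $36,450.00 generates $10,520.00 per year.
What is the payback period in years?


Formula: Payback = investment / annual cash flow
Substituting: Payback = $36,450.00 / $10,520.00
Payback = 3.4648 years

3.4648 years


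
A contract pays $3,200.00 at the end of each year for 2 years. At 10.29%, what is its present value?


Formula: PV = PMT * (1 - (1+r)^(-n)) / r
Discount factor: (1 + 0.1029)^(-2) = 0.822106
Bracket: 1 - 0.822106 = 0.177894
PV = $3,200.00 * 0.177894 / 0.1029 = $5,532.18

$5,532.18


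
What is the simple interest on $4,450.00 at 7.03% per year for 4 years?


Formula: I = P * r * t
Substituting: I = $4,450.00 * 0.0703 * 4
Step: I = $4,450.00 * 0.2812
I = $1,251.34

$1,251.34


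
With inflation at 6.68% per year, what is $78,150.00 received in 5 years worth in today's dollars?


Formula: Real value = nominal / (1 + inflation)^years
Price level: (1 + 0.0668)^5 = 1.381704
Real value = $78,150.00 / 1.381704 = $56,560.59

$56,560.59


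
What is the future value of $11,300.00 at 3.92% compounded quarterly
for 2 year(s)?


Formula: FV = P * (1 + r/m)^(m*t)
Period rate: r/m = 0.0392 / 4 = 0.0098
Total periods: m*t = 4 * 2 = 8
Growth factor: (1 + 0.0098)^8 = 1.081142
FV = $11,300.00 * 1.081142 = $12,216.91

$12,216.91


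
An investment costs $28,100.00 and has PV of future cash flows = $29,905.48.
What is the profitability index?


Formula: PI = PV(cash flows) / initial investment
Substituting: PI = $29,905.48 / $28,100.00
PI = 1.0643

1.0643


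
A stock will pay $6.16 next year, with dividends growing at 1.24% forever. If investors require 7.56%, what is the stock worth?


Formula: P = D1 / (r - g)
Spread: r - g = 0.0756 - 0.0124 = 0.0632
Substituting: P = $6.16 / 0.0632
P = $97.47

$97.47


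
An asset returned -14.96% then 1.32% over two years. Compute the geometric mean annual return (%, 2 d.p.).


Formula: Geometric mean = ((1+r1)*(1+r2))^(1/2) - 1
Product: (1 + -0.1496) * (1 + 0.0132) = 0.8504 * 1.0132 = 0.861625
Square root: 0.861625^0.5 = 0.928238
Geometric mean = 0.928238 - 1 = -0.071762
As percentage: -7.18%

-7.18%


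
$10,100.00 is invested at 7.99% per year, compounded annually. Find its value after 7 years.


Formula: FV = P * (1 + r)^n
Substituting: FV = $10,100.00 * (1 + 0.0799)^7
Growth factor: (1.0799)^7 = 1.712714
FV = $10,100.00 * 1.712714 = $17,298.41

$17,298.41


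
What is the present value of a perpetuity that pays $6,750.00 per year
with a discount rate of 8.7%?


Formula: PV = C / r
Substituting: PV = $6,750.00 / 0.087
PV = $77,586.21

$77,586.21


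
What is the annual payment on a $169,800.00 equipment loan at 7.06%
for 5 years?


Formula: PMT = PV * r / (1 - (1+r)^(-n))
Denominator: 1 - (1 + 0.0706)^(-5) = 0.289009
Numerator: $169,800.00 * 0.0706 = 11987.88
PMT = 11987.88 / 0.289009 = $41,479.19

$41,479.19


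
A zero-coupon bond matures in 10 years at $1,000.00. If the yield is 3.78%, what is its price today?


Formula: Price = FV / (1 + r)^n
Substituting: Price = $1,000.00 / (1 + 0.0378)^10
Discount factor: (1.0378)^10 = 1.449228
Price = $1,000.00 / 1.449228 = $690.02

$690.02


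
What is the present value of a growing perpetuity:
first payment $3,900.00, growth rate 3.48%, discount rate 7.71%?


Formula: PV = C / (r - g)
Spread: r - g = 0.0771 - 0.0348 = 0.0423
Substituting: PV = $3,900.00 / 0.0423
PV = $92,198.58

$92,198.58


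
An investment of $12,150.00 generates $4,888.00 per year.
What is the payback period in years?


Formula: Payback = investment / annual cash flow
Substituting: Payback = $12,150.00 / $4,888.00
Payback = 2.4857 years

2.4857 years


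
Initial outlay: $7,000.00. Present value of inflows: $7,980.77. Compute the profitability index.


Formula: PI = PV(cash flows) / initial investment
Substituting: PI = $7,980.77 / $7,000.00
PI = 1.1401

1.1401


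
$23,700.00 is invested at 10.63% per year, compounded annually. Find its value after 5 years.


Formula: FV = P * (1 + r)^n
Substituting: FV = $23,700.00 * (1 + 0.1063)^5
Growth factor: (1.1063)^5 = 1.65716
FV = $23,700.00 * 1.65716 = $39,274.70

$39,274.70


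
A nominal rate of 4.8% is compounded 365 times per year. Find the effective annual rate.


Formula: EAR = (1 + r/m)^m - 1
Period rate: r/m = 0.048 / 365 = 0.000132
Compounding: (1 + 0.000132)^365 = 1.049167
EAR = 1.049167 - 1 = 0.049167

0.049167


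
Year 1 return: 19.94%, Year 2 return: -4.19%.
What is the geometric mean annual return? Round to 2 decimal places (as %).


Formula: Geometric mean = ((1+r1)*(1+r2))^(1/2) - 1
Product: (1 + 0.1994) * (1 + -0.0419) = 1.1994 * 0.9581 = 1.149145
Square root: 1.149145^0.5 = 1.071982
Geometric mean = 1.071982 - 1 = 0.071982
As percentage: 7.20%

7.20%


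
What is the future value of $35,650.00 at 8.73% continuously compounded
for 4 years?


Formula: FV = P * e^(r*t)
Exponent: r*t = 0.0873 * 4 = 0.3492
e^(0.3492) = 1.417933
FV = $35,650.00 * 1.417933 = $50,549.30

$50,549.30


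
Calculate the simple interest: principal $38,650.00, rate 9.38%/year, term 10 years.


Formula: I = P * r * t
Substituting: I = $38,650.00 * 0.0938 * 10
Step: I = $38,650.00 * 0.938
I = $36,253.70

$36,253.70


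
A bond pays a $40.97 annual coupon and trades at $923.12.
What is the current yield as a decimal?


Formula: Current yield = annual coupon / price
Substituting: CY = $40.97 / $923.12
CY = 0.044382

0.044382


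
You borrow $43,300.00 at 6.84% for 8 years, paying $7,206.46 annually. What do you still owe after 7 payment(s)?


Formula: Balance = PV*(1+r)^k - PMT*((1+r)^k - 1)/r
Growth: (1 + 0.0684)^7 = 1.589049
Accumulated factor: ((1+r)^k - 1)/r = 8.61182
Balance = $43,300.00 * 1.589049 - $7,206.46 * 8.61182
Balance = $6,745.06

$6,745.06


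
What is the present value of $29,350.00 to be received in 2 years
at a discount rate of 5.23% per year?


Formula: PV = FV / (1 + r)^n
Substituting: PV = $29,350.00 / (1 + 0.0523)^2
Discount factor: (1.0523)^2 = 1.107335
PV = $29,350.00 / 1.107335 = $26,505.07

$26,505.07


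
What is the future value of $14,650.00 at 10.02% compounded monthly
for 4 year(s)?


Formula: FV = P * (1 + r/m)^(m*t)
Period rate: r/m = 0.1002 / 12 = 0.00835
Total periods: m*t = 12 * 4 = 48
Growth factor: (1 + 0.00835)^48 = 1.490536
FV = $14,650.00 * 1.490536 = $21,836.36

$21,836.36


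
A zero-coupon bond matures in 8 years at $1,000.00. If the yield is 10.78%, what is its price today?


Formula: Price = FV / (1 + r)^n
Substituting: Price = $1,000.00 / (1 + 0.1078)^8
Discount factor: (1.1078)^8 = 2.26825
Price = $1,000.00 / 2.26825 = $440.87

$440.87


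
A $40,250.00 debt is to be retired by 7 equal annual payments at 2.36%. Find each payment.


Formula: PMT = PV * r / (1 - (1+r)^(-n))
Denominator: 1 - (1 + 0.0236)^(-7) = 0.150647
Numerator: $40,250.00 * 0.0236 = 949.9
PMT = 949.9 / 0.150647 = $6,305.46

$6,305.46


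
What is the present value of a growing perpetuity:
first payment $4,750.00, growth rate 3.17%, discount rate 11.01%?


Formula: PV = C / (r - g)
Spread: r - g = 0.1101 - 0.0317 = 0.0784
Substituting: PV = $4,750.00 / 0.0784
PV = $60,586.73

$60,586.73


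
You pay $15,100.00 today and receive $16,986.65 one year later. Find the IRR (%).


Formula: IRR = C1/C0 - 1
Substituting: IRR = $16,986.65 / $15,100.00 - 1
Ratio: 1.124944 - 1 = 0.124944
IRR = 12.4944%

12.4944%


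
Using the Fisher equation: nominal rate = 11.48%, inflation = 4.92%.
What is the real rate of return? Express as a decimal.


Formula: (1 + r_real) = (1 + r_nom) / (1 + inflation)
Substituting: (1 + r_real) = 1.1148 / 1.0492
(1 + r_real) = 1.062524
r_real = 1.062524 - 1 = 0.062524

0.062524


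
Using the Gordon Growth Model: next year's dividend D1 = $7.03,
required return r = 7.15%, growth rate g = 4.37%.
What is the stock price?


Formula: P = D1 / (r - g)
Spread: r - g = 0.0715 - 0.0437 = 0.0278
Substituting: P = $7.03 / 0.0278
P = $252.88

$252.88


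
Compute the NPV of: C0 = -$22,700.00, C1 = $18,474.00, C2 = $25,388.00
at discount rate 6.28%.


Formula: NPV = C0 + C1/(1+r) + C2/(1+r)^2
Discount C1: $18,474.00 / (1 + 0.0628) = $17,382.39
Discount C2: $25,388.00 / (1 + 0.0628)^2 = $22,476.33
NPV = -$22,700.00 + $17,382.39 + $22,476.33 = $17,158.72

$17,158.72


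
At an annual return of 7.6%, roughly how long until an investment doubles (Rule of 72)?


Formula: Years ≈ 72 / r
Substituting: Years ≈ 72 / 7.6
Years ≈ 9.5

9.5 years


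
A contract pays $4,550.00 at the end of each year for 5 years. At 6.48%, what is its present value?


Formula: PV = PMT * (1 - (1+r)^(-n)) / r
Discount factor: (1 + 0.0648)^(-5) = 0.730567
Bracket: 1 - 0.730567 = 0.269433
PV = $4,550.00 * 0.269433 / 0.0648 = $18,918.55

$18,918.55


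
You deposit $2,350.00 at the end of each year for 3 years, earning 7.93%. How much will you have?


Formula: FV = PMT * ((1+r)^n - 1) / r
Growth factor: (1 + 0.0793)^3 = 1.257264
Numerator: 1.257264 - 1 = 0.257264
FV = $2,350.00 * 0.257264 / 0.0793 = $7,623.84

$7,623.84


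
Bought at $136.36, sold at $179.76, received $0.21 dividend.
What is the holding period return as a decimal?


Formula: HPR = (P1 - P0 + D) / P0
Gain: $179.76 - $136.36 + $0.21 = $43.61
HPR = $43.61 / $136.36 = 0.3198

0.3198


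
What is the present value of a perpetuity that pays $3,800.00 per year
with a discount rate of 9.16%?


Formula: PV = C / r
Substituting: PV = $3,800.00 / 0.0916
PV = $41,484.72

$41,484.72


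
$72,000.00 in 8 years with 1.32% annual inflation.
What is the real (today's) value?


Formula: Real value = nominal / (1 + inflation)^years
Price level: (1 + 0.0132)^8 = 1.11061
Real value = $72,000.00 / 1.11061 = $64,829.26

$64,829.26


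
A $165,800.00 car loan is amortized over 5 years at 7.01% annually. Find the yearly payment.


Formula: PMT = PV * r / (1 - (1+r)^(-n))
Denominator: 1 - (1 + 0.0701)^(-5) = 0.287347
Numerator: $165,800.00 * 0.0701 = 11622.58
PMT = 11622.58 / 0.287347 = $40,447.90

$40,447.90


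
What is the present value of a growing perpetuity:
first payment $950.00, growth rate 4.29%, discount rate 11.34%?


Formula: PV = C / (r - g)
Spread: r - g = 0.1134 - 0.0429 = 0.0705
Substituting: PV = $950.00 / 0.0705
PV = $13,475.18

$13,475.18


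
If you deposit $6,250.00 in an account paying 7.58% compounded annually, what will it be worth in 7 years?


Formula: FV = P * (1 + r)^n
Substituting: FV = $6,250.00 * (1 + 0.0758)^7
Growth factor: (1.0758)^7 = 1.667711
FV = $6,250.00 * 1.667711 = $10,423.19

$10,423.19


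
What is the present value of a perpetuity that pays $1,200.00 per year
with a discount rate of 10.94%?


Formula: PV = C / r
Substituting: PV = $1,200.00 / 0.1094
PV = $10,968.92

$10,968.92


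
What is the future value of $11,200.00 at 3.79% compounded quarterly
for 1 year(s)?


Formula: FV = P * (1 + r/m)^(m*t)
Period rate: r/m = 0.0379 / 4 = 0.009475
Total periods: m*t = 4 * 1 = 4
Growth factor: (1 + 0.009475)^4 = 1.038442
FV = $11,200.00 * 1.038442 = $11,630.55

$11,630.55


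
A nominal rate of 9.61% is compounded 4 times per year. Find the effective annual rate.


Formula: EAR = (1 + r/m)^m - 1
Period rate: r/m = 0.0961 / 4 = 0.024025
Compounding: (1 + 0.024025)^4 = 1.099619
EAR = 1.099619 - 1 = 0.099619

0.099619


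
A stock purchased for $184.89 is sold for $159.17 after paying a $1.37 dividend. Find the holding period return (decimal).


Formula: HPR = (P1 - P0 + D) / P0
Gain: $159.17 - $184.89 + $1.37 = -$24.35
HPR = -$24.35 / $184.89 = -0.1317

-0.1317


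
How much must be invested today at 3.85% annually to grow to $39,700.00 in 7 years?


Formula: PV = FV / (1 + r)^n
Substituting: PV = $39,700.00 / (1 + 0.0385)^7
Discount factor: (1.0385)^7 = 1.302703
PV = $39,700.00 / 1.302703 = $30,475.09

$30,475.09


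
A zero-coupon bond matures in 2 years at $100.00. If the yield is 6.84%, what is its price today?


Formula: Price = FV / (1 + r)^n
Substituting: Price = $100.00 / (1 + 0.0684)^2
Discount factor: (1.0684)^2 = 1.141479
Price = $100.00 / 1.141479 = $87.61

$87.61


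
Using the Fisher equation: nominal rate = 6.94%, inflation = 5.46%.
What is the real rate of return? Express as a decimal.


Formula: (1 + r_real) = (1 + r_nom) / (1 + inflation)
Substituting: (1 + r_real) = 1.0694 / 1.0546
(1 + r_real) = 1.014034
r_real = 1.014034 - 1 = 0.014034

0.014034


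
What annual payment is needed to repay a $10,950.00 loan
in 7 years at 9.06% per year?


Formula: PMT = PV * r / (1 - (1+r)^(-n))
Denominator: 1 - (1 + 0.0906)^(-7) = 0.455069
Numerator: $10,950.00 * 0.0906 = 992.07
PMT = 992.07 / 0.455069 = $2,180.04

$2,180.04


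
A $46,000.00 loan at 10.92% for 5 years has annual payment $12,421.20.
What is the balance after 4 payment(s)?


Formula: Balance = PV*(1+r)^k - PMT*((1+r)^k - 1)/r
Growth: (1 + 0.1092)^4 = 1.513699
Accumulated factor: ((1+r)^k - 1)/r = 4.704201
Balance = $46,000.00 * 1.513699 - $12,421.20 * 4.704201
Balance = $11,198.32

$11,198.32


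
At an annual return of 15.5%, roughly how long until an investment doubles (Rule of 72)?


Formula: Years ≈ 72 / r
Substituting: Years ≈ 72 / 15.5
Years ≈ 4.6

4.6 years


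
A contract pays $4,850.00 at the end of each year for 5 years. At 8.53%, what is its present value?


Formula: PV = PMT * (1 - (1+r)^(-n)) / r
Discount factor: (1 + 0.0853)^(-5) = 0.664127
Bracket: 1 - 0.664127 = 0.335873
PV = $4,850.00 * 0.335873 / 0.0853 = $19,097.13

$19,097.13


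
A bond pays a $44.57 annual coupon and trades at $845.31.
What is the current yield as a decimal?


Formula: Current yield = annual coupon / price
Substituting: CY = $44.57 / $845.31
CY = 0.052726

0.052726


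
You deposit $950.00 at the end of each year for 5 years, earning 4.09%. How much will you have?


Formula: FV = PMT * ((1+r)^n - 1) / r
Growth factor: (1 + 0.0409)^5 = 1.221926
Numerator: 1.221926 - 1 = 0.221926
FV = $950.00 * 0.221926 / 0.0409 = $5,154.77

$5,154.77


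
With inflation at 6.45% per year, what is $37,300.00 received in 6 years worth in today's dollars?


Formula: Real value = nominal / (1 + inflation)^years
Price level: (1 + 0.0645)^6 = 1.455037
Real value = $37,300.00 / 1.455037 = $25,635.09

$25,635.09


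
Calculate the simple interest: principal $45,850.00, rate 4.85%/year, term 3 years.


Formula: I = P * r * t
Substituting: I = $45,850.00 * 0.0485 * 3
Step: I = $45,850.00 * 0.1455
I = $6,671.18

$6,671.18


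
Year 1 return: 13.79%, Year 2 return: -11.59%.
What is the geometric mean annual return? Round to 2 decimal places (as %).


Formula: Geometric mean = ((1+r1)*(1+r2))^(1/2) - 1
Product: (1 + 0.1379) * (1 + -0.1159) = 1.1379 * 0.8841 = 1.006017
Square root: 1.006017^0.5 = 1.003004
Geometric mean = 1.003004 - 1 = 0.003004
As percentage: 0.30%

0.30%


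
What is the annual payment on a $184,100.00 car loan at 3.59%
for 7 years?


Formula: PMT = PV * r / (1 - (1+r)^(-n))
Denominator: 1 - (1 + 0.0359)^(-7) = 0.218777
Numerator: $184,100.00 * 0.0359 = 6609.19
PMT = 6609.19 / 0.218777 = $30,209.75

$30,209.75


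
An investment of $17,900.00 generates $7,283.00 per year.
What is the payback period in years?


Formula: Payback = investment / annual cash flow
Substituting: Payback = $17,900.00 / $7,283.00
Payback = 2.4578 years

2.4578 years


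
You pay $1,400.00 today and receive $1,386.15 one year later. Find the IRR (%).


Formula: IRR = C1/C0 - 1
Substituting: IRR = $1,386.15 / $1,400.00 - 1
Ratio: 0.990107 - 1 = -0.009893
IRR = -0.9893%

-0.9893%


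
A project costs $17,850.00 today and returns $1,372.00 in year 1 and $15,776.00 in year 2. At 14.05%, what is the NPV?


Formula: NPV = C0 + C1/(1+r) + C2/(1+r)^2
Discount C1: $1,372.00 / (1 + 0.1405) = $1,202.98
Discount C2: $15,776.00 / (1 + 0.1405)^2 = $12,128.48
NPV = -$17,850.00 + $1,202.98 + $12,128.48 = -$4,518.54

-$4,518.54


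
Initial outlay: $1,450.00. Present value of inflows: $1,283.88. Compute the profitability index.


Formula: PI = PV(cash flows) / initial investment
Substituting: PI = $1,283.88 / $1,450.00
PI = 0.8854

0.8854


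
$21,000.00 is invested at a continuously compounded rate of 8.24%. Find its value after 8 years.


Formula: FV = P * e^(r*t)
Exponent: r*t = 0.0824 * 8 = 0.6592
e^(0.6592) = 1.933245
FV = $21,000.00 * 1.933245 = $40,598.15

$40,598.15


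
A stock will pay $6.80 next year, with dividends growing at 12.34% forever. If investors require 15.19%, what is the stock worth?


Formula: P = D1 / (r - g)
Spread: r - g = 0.1519 - 0.1234 = 0.0285
Substituting: P = $6.80 / 0.0285
P = $238.60

$238.60


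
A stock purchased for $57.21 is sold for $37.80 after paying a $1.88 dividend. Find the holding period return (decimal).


Formula: HPR = (P1 - P0 + D) / P0
Gain: $37.80 - $57.21 + $1.88 = -$17.53
HPR = -$17.53 / $57.21 = -0.3064

-0.3064


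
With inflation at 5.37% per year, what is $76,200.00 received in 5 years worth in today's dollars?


Formula: Real value = nominal / (1 + inflation)^years
Price level: (1 + 0.0537)^5 = 1.298927
Real value = $76,200.00 / 1.298927 = $58,663.78

$58,663.78


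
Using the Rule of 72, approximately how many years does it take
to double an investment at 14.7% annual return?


Formula: Years ≈ 72 / r
Substituting: Years ≈ 72 / 14.7
Years ≈ 4.9

4.9 years


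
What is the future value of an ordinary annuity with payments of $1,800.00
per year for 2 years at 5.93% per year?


Formula: FV = PMT * ((1+r)^n - 1) / r
Growth factor: (1 + 0.0593)^2 = 1.122116
Numerator: 1.122116 - 1 = 0.122116
FV = $1,800.00 * 0.122116 / 0.0593 = $3,706.74

$3,706.74


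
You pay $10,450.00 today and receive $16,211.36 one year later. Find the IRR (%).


Formula: IRR = C1/C0 - 1
Substituting: IRR = $16,211.36 / $10,450.00 - 1
Ratio: 1.551326 - 1 = 0.551326
IRR = 55.1326%

55.1326%


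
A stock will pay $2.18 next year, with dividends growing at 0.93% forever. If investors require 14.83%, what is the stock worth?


Formula: P = D1 / (r - g)
Spread: r - g = 0.1483 - 0.0093 = 0.139
Substituting: P = $2.18 / 0.139
P = $15.68

$15.68


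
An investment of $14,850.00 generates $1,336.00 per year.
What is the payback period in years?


Formula: Payback = investment / annual cash flow
Substituting: Payback = $14,850.00 / $1,336.00
Payback = 11.1153 years

11.1153 years


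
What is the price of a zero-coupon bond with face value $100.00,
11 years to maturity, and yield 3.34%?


Formula: Price = FV / (1 + r)^n
Substituting: Price = $100.00 / (1 + 0.0334)^11
Discount factor: (1.0334)^11 = 1.435334
Price = $100.00 / 1.435334 = $69.67

$69.67


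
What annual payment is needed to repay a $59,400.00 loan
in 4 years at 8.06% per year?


Formula: PMT = PV * r / (1 - (1+r)^(-n))
Denominator: 1 - (1 + 0.0806)^(-4) = 0.266601
Numerator: $59,400.00 * 0.0806 = 4787.64
PMT = 4787.64 / 0.266601 = $17,958.05

$17,958.05


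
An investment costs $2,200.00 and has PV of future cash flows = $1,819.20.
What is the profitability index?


Formula: PI = PV(cash flows) / initial investment
Substituting: PI = $1,819.20 / $2,200.00
PI = 0.8269

0.8269


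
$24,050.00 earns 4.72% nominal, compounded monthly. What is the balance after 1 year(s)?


Formula: FV = P * (1 + r/m)^(m*t)
Period rate: r/m = 0.0472 / 12 = 0.003933
Total periods: m*t = 12 * 1 = 12
Growth factor: (1 + 0.003933)^12 = 1.048235
FV = $24,050.00 * 1.048235 = $25,210.04

$25,210.04


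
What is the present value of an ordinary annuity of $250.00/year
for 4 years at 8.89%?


Formula: PV = PMT * (1 - (1+r)^(-n)) / r
Discount factor: (1 + 0.0889)^(-4) = 0.711292
Bracket: 1 - 0.711292 = 0.288708
PV = $250.00 * 0.288708 / 0.0889 = $811.89

$811.89


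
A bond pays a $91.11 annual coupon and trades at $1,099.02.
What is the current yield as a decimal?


Formula: Current yield = annual coupon / price
Substituting: CY = $91.11 / $1,099.02
CY = 0.082901

0.082901


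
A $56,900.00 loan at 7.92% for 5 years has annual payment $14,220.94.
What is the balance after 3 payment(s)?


Formula: Balance = PV*(1+r)^k - PMT*((1+r)^k - 1)/r
Growth: (1 + 0.0792)^3 = 1.256915
Accumulated factor: ((1+r)^k - 1)/r = 3.243873
Balance = $56,900.00 * 1.256915 - $14,220.94 * 3.243873
Balance = $25,387.53

$25,387.53


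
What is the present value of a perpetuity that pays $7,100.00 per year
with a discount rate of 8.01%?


Formula: PV = C / r
Substituting: PV = $7,100.00 / 0.0801
PV = $88,639.20

$88,639.20


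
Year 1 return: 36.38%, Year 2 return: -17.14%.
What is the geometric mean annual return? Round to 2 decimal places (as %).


Formula: Geometric mean = ((1+r1)*(1+r2))^(1/2) - 1
Product: (1 + 0.3638) * (1 + -0.1714) = 1.3638 * 0.8286 = 1.130045
Square root: 1.130045^0.5 = 1.063036
Geometric mean = 1.063036 - 1 = 0.063036
As percentage: 6.30%

6.30%


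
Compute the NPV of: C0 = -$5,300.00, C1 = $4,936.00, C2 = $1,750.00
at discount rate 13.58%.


Formula: NPV = C0 + C1/(1+r) + C2/(1+r)^2
Discount C1: $4,936.00 / (1 + 0.1358) = $4,345.84
Discount C2: $1,750.00 / (1 + 0.1358)^2 = $1,356.55
NPV = -$5,300.00 + $4,345.84 + $1,356.55 = $402.38

$402.38


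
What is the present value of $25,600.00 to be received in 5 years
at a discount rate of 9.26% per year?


Formula: PV = FV / (1 + r)^n
Substituting: PV = $25,600.00 / (1 + 0.0926)^5
Discount factor: (1.0926)^5 = 1.557062
PV = $25,600.00 / 1.557062 = $16,441.22

$16,441.22


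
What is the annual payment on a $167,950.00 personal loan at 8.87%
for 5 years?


Formula: PMT = PV * r / (1 - (1+r)^(-n))
Denominator: 1 - (1 + 0.0887)^(-5) = 0.346179
Numerator: $167,950.00 * 0.0887 = 14897.165
PMT = 14897.165 / 0.346179 = $43,033.13

$43,033.13


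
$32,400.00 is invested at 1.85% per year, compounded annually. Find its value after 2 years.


Formula: FV = P * (1 + r)^n
Substituting: FV = $32,400.00 * (1 + 0.0185)^2
Growth factor: (1.0185)^2 = 1.037342
FV = $32,400.00 * 1.037342 = $33,609.89

$33,609.89


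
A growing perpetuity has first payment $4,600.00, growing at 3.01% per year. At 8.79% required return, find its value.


Formula: PV = C / (r - g)
Spread: r - g = 0.0879 - 0.0301 = 0.0578
Substituting: PV = $4,600.00 / 0.0578
PV = $79,584.78

$79,584.78


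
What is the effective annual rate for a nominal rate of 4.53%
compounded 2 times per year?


Formula: EAR = (1 + r/m)^m - 1
Period rate: r/m = 0.0453 / 2 = 0.02265
Compounding: (1 + 0.02265)^2 = 1.045813
EAR = 1.045813 - 1 = 0.045813

0.045813


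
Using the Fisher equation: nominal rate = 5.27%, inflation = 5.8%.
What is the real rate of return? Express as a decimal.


Formula: (1 + r_real) = (1 + r_nom) / (1 + inflation)
Substituting: (1 + r_real) = 1.0527 / 1.058
(1 + r_real) = 0.994991
r_real = 0.994991 - 1 = -0.005009

-0.005009


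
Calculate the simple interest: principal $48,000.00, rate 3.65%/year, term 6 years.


Formula: I = P * r * t
Substituting: I = $48,000.00 * 0.0365 * 6
Step: I = $48,000.00 * 0.219
I = $10,512.00

$10,512.00


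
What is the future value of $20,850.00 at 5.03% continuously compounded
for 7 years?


Formula: FV = P * e^(r*t)
Exponent: r*t = 0.0503 * 7 = 0.3521
e^(0.3521) = 1.422051
FV = $20,850.00 * 1.422051 = $29,649.76

$29,649.76


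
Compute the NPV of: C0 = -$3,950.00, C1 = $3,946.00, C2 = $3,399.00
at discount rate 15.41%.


Formula: NPV = C0 + C1/(1+r) + C2/(1+r)^2
Discount C1: $3,946.00 / (1 + 0.1541) = $3,419.11
Discount C2: $3,399.00 / (1 + 0.1541)^2 = $2,551.90
NPV = -$3,950.00 + $3,419.11 + $2,551.90 = $2,021.02

$2,021.02


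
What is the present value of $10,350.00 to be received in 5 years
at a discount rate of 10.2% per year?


Formula: PV = FV / (1 + r)^n
Substituting: PV = $10,350.00 / (1 + 0.102)^5
Discount factor: (1.102)^5 = 1.625204
PV = $10,350.00 / 1.625204 = $6,368.43

$6,368.43


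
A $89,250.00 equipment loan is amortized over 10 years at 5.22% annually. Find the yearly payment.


Formula: PMT = PV * r / (1 - (1+r)^(-n))
Denominator: 1 - (1 + 0.0522)^(-10) = 0.398803
Numerator: $89,250.00 * 0.0522 = 4658.85
PMT = 4658.85 / 0.398803 = $11,682.09

$11,682.09


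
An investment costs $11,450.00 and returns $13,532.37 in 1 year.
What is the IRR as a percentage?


Formula: IRR = C1/C0 - 1
Substituting: IRR = $13,532.37 / $11,450.00 - 1
Ratio: 1.181866 - 1 = 0.181866
IRR = 18.1866%

18.1866%


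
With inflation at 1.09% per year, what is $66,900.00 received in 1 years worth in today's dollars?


Formula: Real value = nominal / (1 + inflation)^years
Price level: (1 + 0.0109)^1 = 1.0109
Real value = $66,900.00 / 1.0109 = $66,178.65

$66,178.65


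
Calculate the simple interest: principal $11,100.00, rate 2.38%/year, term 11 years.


Formula: I = P * r * t
Substituting: I = $11,100.00 * 0.0238 * 11
Step: I = $11,100.00 * 0.2618
I = $2,905.98

$2,905.98


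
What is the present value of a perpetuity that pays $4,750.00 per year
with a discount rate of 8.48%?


Formula: PV = C / r
Substituting: PV = $4,750.00 / 0.0848
PV = $56,014.15

$56,014.15


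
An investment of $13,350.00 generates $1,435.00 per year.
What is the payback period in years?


Formula: Payback = investment / annual cash flow
Substituting: Payback = $13,350.00 / $1,435.00
Payback = 9.3031 years

9.3031 years


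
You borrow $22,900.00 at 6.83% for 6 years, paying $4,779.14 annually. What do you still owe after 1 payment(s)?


Formula: Balance = PV*(1+r)^k - PMT*((1+r)^k - 1)/r
Growth: (1 + 0.0683)^1 = 1.0683
Accumulated factor: ((1+r)^k - 1)/r = 1.0
Balance = $22,900.00 * 1.0683 - $4,779.14 * 1.0
Balance = $19,684.93

$19,684.93


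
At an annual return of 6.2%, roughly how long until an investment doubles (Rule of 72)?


Formula: Years ≈ 72 / r
Substituting: Years ≈ 72 / 6.2
Years ≈ 11.6

11.6 years


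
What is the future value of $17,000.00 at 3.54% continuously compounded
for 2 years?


Formula: FV = P * e^(r*t)
Exponent: r*t = 0.0354 * 2 = 0.0708
e^(0.0708) = 1.073367
FV = $17,000.00 * 1.073367 = $18,247.23

$18,247.23


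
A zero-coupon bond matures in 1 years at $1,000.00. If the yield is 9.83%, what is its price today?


Formula: Price = FV / (1 + r)^n
Substituting: Price = $1,000.00 / (1 + 0.0983)^1
Discount factor: (1.0983)^1 = 1.0983
Price = $1,000.00 / 1.0983 = $910.50

$910.50


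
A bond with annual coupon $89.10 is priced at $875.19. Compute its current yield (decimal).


Formula: Current yield = annual coupon / price
Substituting: CY = $89.10 / $875.19
CY = 0.101806

0.101806


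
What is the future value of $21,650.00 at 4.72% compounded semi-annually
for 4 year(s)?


Formula: FV = P * (1 + r/m)^(m*t)
Period rate: r/m = 0.0472 / 2 = 0.0236
Total periods: m*t = 2 * 4 = 8
Growth factor: (1 + 0.0236)^8 = 1.205153
FV = $21,650.00 * 1.205153 = $26,091.56

$26,091.56


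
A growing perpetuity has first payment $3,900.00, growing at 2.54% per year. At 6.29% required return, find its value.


Formula: PV = C / (r - g)
Spread: r - g = 0.0629 - 0.0254 = 0.0375
Substituting: PV = $3,900.00 / 0.0375
PV = $104,000.00

$104,000.00


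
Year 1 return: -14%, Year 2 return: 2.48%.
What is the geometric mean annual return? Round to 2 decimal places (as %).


Formula: Geometric mean = ((1+r1)*(1+r2))^(1/2) - 1
Product: (1 + -0.14) * (1 + 0.0248) = 0.86 * 1.0248 = 0.881328
Square root: 0.881328^0.5 = 0.938791
Geometric mean = 0.938791 - 1 = -0.061209
As percentage: -6.12%

-6.12%


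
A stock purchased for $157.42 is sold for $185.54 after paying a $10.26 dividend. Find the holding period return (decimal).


Formula: HPR = (P1 - P0 + D) / P0
Gain: $185.54 - $157.42 + $10.26 = $38.38
HPR = $38.38 / $157.42 = 0.2438

0.2438


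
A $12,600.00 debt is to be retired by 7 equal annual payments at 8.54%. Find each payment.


Formula: PMT = PV * r / (1 - (1+r)^(-n))
Denominator: 1 - (1 + 0.0854)^(-7) = 0.436529
Numerator: $12,600.00 * 0.0854 = 1076.04
PMT = 1076.04 / 0.436529 = $2,464.99

$2,464.99


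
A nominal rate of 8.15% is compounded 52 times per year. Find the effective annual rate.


Formula: EAR = (1 + r/m)^m - 1
Period rate: r/m = 0.0815 / 52 = 0.001567
Compounding: (1 + 0.001567)^52 = 1.084844
EAR = 1.084844 - 1 = 0.084844

0.084844


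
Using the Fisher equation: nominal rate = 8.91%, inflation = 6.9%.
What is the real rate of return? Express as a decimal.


Formula: (1 + r_real) = (1 + r_nom) / (1 + inflation)
Substituting: (1 + r_real) = 1.0891 / 1.069
(1 + r_real) = 1.018803
r_real = 1.018803 - 1 = 0.018803

0.018803


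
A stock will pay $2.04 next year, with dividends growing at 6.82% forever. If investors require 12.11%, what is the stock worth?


Formula: P = D1 / (r - g)
Spread: r - g = 0.1211 - 0.0682 = 0.0529
Substituting: P = $2.04 / 0.0529
P = $38.56

$38.56


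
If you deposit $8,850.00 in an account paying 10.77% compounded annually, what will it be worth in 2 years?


Formula: FV = P * (1 + r)^n
Substituting: FV = $8,850.00 * (1 + 0.1077)^2
Growth factor: (1.1077)^2 = 1.226999
FV = $8,850.00 * 1.226999 = $10,858.94

$10,858.94


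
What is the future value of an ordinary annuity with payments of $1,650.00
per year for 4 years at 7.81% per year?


Formula: FV = PMT * ((1+r)^n - 1) / r
Growth factor: (1 + 0.0781)^4 = 1.35094
Numerator: 1.35094 - 1 = 0.35094
FV = $1,650.00 * 0.35094 / 0.0781 = $7,414.23

$7,414.23


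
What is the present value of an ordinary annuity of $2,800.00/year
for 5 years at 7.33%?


Formula: PV = PMT * (1 - (1+r)^(-n)) / r
Discount factor: (1 + 0.0733)^(-5) = 0.702093
Bracket: 1 - 0.702093 = 0.297907
PV = $2,800.00 * 0.297907 / 0.0733 = $11,379.82

$11,379.82


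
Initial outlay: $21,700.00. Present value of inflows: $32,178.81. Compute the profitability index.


Formula: PI = PV(cash flows) / initial investment
Substituting: PI = $32,178.81 / $21,700.00
PI = 1.4829

1.4829


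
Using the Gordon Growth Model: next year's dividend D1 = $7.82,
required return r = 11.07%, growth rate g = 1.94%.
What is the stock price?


Formula: P = D1 / (r - g)
Spread: r - g = 0.1107 - 0.0194 = 0.0913
Substituting: P = $7.82 / 0.0913
P = $85.65

$85.65


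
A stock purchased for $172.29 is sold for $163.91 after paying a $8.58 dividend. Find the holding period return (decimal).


Formula: HPR = (P1 - P0 + D) / P0
Gain: $163.91 - $172.29 + $8.58 = $0.20
HPR = $0.20 / $172.29 = 0.0012

0.0012
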